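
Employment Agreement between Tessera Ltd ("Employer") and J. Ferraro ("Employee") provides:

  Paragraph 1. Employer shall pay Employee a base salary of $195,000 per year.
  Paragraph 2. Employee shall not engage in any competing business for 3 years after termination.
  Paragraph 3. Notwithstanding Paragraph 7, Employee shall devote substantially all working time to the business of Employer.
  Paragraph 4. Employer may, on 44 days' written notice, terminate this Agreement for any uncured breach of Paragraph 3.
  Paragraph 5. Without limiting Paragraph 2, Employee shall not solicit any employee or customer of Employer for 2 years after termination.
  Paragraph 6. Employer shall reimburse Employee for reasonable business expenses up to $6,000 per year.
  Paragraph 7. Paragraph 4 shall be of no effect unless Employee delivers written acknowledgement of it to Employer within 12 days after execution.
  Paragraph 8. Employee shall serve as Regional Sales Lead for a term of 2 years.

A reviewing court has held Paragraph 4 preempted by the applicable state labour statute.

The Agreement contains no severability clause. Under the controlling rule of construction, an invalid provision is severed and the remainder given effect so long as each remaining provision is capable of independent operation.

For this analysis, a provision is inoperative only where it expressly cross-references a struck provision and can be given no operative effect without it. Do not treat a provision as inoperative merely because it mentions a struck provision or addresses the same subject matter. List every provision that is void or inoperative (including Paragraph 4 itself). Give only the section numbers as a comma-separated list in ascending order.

Paragraph 4 is struck. Paragraph 7 operates only by reference to Paragraph 4, so it falls with Paragraph 4. Although Paragraph 3 refers to Paragraph 7, its operative terms do not depend on Paragraph 7, so it remains in effect. With no severability clause, the stated default rule severs what cannot stand and enforces each remaining provision that can operate on its own. The provisions still in force are Paragraph 1, Paragraph 2, Paragraph 3, Paragraph 5, Paragraph 6, and Paragraph 8.

4, 7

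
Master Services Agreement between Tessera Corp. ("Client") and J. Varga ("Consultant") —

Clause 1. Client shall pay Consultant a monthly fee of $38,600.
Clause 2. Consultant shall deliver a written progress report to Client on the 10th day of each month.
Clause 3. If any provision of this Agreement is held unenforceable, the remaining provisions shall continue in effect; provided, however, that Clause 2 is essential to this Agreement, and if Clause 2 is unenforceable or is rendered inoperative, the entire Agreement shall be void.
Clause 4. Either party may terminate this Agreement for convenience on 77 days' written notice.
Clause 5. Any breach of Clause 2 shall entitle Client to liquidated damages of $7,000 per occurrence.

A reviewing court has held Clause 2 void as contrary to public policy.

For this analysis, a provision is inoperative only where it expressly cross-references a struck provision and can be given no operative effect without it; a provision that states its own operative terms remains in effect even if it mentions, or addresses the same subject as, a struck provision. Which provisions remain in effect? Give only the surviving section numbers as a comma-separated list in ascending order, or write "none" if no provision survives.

none

Clause 2 is struck. Clause 5 has no operative effect of its own apart from Clause 2 and is therefore inoperative. Clause 3 makes Clause 2 an essential term, and Clause 2 is the provision held invalid; under Clause 3, the entire Agreement is therefore void. No provision of the Agreement survives.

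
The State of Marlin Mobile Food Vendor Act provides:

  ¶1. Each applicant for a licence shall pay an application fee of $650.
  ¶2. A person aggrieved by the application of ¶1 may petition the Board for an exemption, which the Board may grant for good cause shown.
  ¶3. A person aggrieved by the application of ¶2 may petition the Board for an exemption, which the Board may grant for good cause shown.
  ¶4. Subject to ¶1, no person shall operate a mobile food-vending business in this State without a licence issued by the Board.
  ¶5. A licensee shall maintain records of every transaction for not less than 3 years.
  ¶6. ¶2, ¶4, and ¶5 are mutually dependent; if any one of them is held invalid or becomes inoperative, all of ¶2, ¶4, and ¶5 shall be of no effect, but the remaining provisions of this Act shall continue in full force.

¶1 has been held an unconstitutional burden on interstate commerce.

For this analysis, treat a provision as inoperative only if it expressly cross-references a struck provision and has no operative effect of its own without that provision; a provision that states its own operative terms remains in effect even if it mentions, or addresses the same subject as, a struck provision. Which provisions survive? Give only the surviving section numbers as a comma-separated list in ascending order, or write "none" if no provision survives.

6

¶1 is struck. ¶2 operates only by reference to ¶1, so it falls with ¶1. ¶3 has no operative effect of its own apart from ¶2 and is therefore inoperative. ¶6 declares ¶2, ¶4, and ¶5 mutually dependent; since one of them has fallen, all of them are of no effect. That brings down ¶4 and ¶5 as well. The remainder continues in force under ¶6. Only ¶6 remains in effect.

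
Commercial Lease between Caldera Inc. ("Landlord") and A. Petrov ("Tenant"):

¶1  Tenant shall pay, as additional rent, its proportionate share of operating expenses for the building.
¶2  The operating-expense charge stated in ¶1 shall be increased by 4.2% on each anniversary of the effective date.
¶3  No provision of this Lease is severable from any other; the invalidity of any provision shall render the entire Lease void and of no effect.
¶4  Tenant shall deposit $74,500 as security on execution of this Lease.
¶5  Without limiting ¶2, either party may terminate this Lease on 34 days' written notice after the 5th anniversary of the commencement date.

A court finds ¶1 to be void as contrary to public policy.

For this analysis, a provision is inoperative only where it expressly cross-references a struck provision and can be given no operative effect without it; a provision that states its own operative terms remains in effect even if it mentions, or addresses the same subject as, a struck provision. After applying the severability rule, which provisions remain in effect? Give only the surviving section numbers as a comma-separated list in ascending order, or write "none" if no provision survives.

¶1 is struck. ¶2 does nothing except set the escalation of the operating-expense charge by reference to ¶1; with ¶1 gone it has no independent effect and is inoperative. ¶3 provides that the Lease is not severable, so the invalidity of any one provision voids the entire Lease. No provision of the Lease survives.

none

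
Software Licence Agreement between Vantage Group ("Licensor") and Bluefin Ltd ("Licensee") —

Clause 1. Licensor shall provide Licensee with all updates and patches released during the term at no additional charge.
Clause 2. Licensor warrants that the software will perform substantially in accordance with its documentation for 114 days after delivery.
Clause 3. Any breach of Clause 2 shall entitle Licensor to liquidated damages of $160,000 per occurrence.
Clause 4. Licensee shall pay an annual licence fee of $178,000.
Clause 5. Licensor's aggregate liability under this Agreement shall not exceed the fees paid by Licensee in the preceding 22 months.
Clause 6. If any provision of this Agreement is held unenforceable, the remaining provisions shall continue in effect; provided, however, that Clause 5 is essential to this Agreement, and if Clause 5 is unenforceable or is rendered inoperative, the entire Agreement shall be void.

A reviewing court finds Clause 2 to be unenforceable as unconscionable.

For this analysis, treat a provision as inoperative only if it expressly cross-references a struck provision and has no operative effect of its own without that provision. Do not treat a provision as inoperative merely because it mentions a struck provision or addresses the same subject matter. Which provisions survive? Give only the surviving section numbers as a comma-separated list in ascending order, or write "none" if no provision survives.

1, 4, 5, 6

Clause 2 is struck. Clause 3 operates only by reference to Clause 2, so it falls with Clause 2. Clause 6 makes Clause 5 an essential term, but Clause 5 is unaffected, so the severability proviso in Clause 6 preserves the remaining provisions. That leaves Clause 1, Clause 4, Clause 5, and Clause 6 in effect.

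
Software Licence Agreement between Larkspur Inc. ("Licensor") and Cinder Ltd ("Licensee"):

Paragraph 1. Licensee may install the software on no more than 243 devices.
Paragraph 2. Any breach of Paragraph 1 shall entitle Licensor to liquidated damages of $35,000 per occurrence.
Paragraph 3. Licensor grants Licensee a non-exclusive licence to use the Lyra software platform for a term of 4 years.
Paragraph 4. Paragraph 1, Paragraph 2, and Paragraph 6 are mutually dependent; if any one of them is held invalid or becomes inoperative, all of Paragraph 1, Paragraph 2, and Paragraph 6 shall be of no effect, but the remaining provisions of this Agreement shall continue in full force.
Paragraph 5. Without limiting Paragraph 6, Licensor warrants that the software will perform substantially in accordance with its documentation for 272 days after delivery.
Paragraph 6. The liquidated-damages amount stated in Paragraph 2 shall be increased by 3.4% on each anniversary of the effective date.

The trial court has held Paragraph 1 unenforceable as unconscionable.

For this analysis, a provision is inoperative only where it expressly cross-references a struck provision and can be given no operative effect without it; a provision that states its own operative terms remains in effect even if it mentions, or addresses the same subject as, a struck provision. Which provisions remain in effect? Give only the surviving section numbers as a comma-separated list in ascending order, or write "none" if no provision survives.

3, 4, 5

Paragraph 1 is struck. The whole of Paragraph 2 is the liquidated-damages amount, defined by reference to Paragraph 1, so Paragraph 2 cannot stand once Paragraph 1 is removed. Paragraph 6 has no operative effect of its own apart from Paragraph 2 and is therefore inoperative. Paragraph 5 mentions Paragraph 6 but its own obligation stands independently of Paragraph 6, so Paragraph 5 is not affected. Paragraph 4 declares Paragraph 1, Paragraph 2, and Paragraph 6 mutually dependent; since one of them has fallen, all of them are of no effect. The remainder continues in force under Paragraph 4. Paragraph 3, Paragraph 4, and Paragraph 5 remain in effect.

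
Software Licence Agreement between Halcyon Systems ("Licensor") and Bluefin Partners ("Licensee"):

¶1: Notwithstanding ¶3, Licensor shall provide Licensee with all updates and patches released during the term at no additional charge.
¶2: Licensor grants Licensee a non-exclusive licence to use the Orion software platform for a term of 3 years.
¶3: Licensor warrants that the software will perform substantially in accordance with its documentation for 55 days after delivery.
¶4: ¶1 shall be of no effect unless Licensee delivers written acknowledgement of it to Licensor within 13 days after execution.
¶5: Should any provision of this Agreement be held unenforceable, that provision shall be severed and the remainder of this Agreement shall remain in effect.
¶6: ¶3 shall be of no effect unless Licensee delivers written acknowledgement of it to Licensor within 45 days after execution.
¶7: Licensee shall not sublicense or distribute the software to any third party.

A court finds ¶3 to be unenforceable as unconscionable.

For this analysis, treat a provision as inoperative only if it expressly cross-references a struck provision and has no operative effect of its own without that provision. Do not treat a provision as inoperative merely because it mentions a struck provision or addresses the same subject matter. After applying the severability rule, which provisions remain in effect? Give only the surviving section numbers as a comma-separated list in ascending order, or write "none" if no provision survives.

1, 2, 4, 5, 7

¶3 is struck. ¶6 has no operative effect of its own apart from ¶3 and is therefore inoperative. ¶1 mentions ¶3 but its own obligation stands independently of ¶3, so ¶1 is not affected. ¶5 is a severability clause and preserves every provision that can still be given independent effect. The provisions still in force are ¶1, ¶2, ¶4, ¶5, and ¶7.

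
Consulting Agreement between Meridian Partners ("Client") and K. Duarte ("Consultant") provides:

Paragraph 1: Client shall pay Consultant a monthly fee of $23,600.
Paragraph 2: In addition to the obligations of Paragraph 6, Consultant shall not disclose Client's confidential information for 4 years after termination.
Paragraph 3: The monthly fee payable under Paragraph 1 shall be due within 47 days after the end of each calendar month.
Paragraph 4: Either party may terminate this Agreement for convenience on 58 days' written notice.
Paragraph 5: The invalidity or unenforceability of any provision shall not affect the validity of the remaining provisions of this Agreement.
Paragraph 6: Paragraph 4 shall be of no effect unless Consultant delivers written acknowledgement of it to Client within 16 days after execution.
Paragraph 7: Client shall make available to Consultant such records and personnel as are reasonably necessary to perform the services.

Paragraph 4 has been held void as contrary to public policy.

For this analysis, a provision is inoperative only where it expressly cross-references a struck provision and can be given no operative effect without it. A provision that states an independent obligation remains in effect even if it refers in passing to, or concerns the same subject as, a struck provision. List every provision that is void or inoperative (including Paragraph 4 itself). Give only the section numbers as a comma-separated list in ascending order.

4, 6

Paragraph 4 is struck. Paragraph 6 merely fixes the acknowledgement condition for Paragraph 4; with Paragraph 4 gone it has nothing to operate on and falls away. Although Paragraph 2 refers to Paragraph 6, its operative terms do not depend on Paragraph 6, so it remains in effect. Paragraph 5 is a severability clause and preserves every provision that can still be given independent effect. That leaves Paragraph 1, Paragraph 2, Paragraph 3, Paragraph 5, and Paragraph 7 in effect.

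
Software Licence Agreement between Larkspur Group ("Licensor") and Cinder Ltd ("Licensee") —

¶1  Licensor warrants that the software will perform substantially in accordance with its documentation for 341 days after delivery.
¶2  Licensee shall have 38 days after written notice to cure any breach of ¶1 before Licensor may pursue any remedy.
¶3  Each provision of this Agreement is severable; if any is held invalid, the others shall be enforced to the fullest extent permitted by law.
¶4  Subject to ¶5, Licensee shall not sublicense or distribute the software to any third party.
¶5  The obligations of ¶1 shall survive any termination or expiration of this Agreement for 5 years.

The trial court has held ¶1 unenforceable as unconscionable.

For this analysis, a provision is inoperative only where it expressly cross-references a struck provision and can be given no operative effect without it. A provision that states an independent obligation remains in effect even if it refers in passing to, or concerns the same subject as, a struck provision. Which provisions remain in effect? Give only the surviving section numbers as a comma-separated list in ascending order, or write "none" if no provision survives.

¶1 is struck. ¶2 operates only by reference to ¶1, so it falls with ¶1. ¶5 operates only by reference to ¶1, so it falls with ¶1. Although ¶4 refers to ¶5, its operative terms do not depend on ¶5, so it remains in effect. ¶3 is a severability clause and preserves every provision that can still be given independent effect. That leaves ¶3 and ¶4 in effect.

3, 4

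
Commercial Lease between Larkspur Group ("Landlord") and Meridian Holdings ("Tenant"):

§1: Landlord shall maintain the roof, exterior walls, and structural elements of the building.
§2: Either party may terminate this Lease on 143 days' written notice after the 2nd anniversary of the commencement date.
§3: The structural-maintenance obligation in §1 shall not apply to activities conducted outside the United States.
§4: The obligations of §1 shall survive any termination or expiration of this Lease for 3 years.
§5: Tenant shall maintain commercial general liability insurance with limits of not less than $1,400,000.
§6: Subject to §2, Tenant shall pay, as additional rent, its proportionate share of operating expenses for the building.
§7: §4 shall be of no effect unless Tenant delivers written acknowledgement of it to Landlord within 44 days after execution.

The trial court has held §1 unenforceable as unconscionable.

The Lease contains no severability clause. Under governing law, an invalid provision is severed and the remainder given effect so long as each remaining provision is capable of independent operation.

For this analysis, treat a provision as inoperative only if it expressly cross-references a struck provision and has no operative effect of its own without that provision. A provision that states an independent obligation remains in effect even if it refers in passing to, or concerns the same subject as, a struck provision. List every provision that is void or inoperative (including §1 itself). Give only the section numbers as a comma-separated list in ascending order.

1, 3, 4, 7

§1 is struck. §3 operates only by reference to §1, so it falls with §1. §4 has no operative effect of its own apart from §1 and is therefore inoperative. §7 operates only by reference to §4, so it falls with §4. Under the stated default rule, only provisions that cannot operate independently fall away; the rest are enforced. The provisions still in force are §2, §5, and §6.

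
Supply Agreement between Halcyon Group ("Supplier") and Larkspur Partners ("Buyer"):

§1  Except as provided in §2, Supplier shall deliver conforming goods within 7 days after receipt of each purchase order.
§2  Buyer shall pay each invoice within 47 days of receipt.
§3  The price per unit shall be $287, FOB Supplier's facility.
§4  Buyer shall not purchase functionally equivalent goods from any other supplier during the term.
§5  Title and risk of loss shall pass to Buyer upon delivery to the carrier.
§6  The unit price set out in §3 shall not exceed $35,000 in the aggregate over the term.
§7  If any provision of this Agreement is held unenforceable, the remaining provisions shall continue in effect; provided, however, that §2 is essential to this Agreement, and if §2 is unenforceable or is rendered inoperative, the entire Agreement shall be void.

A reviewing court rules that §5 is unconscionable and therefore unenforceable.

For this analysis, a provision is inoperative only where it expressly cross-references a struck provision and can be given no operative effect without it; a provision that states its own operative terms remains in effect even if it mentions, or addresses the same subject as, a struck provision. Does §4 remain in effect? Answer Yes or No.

Yes

§5 is struck. No other provision's operative terms depend on §5. §7 makes §2 an essential term, but §2 is unaffected, so the severability proviso in §7 preserves the remaining provisions. §1, §2, §3, §4, §6, and §7 remain in effect. §4 is among the surviving provisions, so the answer is yes.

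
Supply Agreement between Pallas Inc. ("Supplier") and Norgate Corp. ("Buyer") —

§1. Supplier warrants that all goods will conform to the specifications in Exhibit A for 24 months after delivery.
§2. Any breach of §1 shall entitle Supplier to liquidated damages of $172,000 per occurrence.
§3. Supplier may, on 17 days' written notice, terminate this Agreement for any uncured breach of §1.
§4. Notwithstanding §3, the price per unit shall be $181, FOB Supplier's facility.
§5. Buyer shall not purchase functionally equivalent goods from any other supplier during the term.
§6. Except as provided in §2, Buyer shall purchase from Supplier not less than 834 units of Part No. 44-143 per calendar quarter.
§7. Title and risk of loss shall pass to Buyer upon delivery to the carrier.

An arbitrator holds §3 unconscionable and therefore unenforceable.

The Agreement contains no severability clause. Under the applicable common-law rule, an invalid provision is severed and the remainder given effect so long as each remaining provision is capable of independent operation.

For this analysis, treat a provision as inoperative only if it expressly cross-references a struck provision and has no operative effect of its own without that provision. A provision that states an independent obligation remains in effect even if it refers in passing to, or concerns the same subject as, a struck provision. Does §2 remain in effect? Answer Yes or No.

Yes

§3 is struck. §4 mentions §3 but its own obligation stands independently of §3, so §4 is not affected. No other provision's operative terms depend on §3. With no severability clause, the stated default rule severs what cannot stand and enforces each remaining provision that can operate on its own. §1, §2, §4, §5, §6, and §7 remain in effect. §2 is among the surviving provisions, so the answer is yes.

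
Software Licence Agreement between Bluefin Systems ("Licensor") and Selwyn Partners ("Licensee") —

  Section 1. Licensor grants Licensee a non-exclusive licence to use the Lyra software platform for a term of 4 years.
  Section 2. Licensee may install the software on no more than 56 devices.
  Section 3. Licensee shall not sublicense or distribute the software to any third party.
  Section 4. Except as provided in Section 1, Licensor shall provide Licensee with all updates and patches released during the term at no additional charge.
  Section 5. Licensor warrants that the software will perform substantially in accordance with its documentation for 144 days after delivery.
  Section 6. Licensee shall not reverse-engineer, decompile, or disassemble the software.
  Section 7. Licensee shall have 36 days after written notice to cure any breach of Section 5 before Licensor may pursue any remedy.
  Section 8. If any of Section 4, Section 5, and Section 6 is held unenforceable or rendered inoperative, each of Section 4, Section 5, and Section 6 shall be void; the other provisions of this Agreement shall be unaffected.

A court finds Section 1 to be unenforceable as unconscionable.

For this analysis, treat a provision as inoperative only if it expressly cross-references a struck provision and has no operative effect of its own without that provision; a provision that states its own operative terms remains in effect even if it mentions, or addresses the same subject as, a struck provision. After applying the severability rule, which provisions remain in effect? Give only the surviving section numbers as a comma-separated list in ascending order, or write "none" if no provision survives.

2, 3, 4, 5, 6, 7, 8

Section 1 is struck. Section 4 mentions Section 1 but its own obligation stands independently of Section 1, so Section 4 is not affected. No other provision's operative terms depend on Section 1. Section 8 ties Section 4, Section 5, and Section 6 together, but none of those is affected here; the remaining provisions continue in force under Section 8. Section 2, Section 3, Section 4, Section 5, Section 6, Section 7, and Section 8 remain in effect.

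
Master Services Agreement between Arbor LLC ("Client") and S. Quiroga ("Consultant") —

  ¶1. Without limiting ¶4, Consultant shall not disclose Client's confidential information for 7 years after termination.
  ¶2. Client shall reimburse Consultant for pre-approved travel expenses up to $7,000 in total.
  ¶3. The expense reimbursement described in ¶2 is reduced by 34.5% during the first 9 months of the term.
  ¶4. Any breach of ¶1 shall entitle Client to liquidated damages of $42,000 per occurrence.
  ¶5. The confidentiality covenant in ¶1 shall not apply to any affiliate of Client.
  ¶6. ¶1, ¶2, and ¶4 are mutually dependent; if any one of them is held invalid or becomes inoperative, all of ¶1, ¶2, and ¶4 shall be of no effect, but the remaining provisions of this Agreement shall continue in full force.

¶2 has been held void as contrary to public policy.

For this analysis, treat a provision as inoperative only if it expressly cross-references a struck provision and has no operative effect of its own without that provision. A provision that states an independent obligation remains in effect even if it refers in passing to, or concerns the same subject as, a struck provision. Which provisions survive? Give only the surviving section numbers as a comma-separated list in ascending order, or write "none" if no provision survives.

6

¶2 is struck. ¶3 does nothing except set the introductory reduction to the expense reimbursement by reference to ¶2; with ¶2 gone it has no independent effect and is inoperative. ¶6 declares ¶1, ¶2, and ¶4 mutually dependent; since one of them has fallen, all of them are of no effect. That brings down ¶1 and ¶4 as well. ¶5 in turn depends solely on a provision now struck and likewise falls. The remainder continues in force under ¶6. Only ¶6 remains in effect.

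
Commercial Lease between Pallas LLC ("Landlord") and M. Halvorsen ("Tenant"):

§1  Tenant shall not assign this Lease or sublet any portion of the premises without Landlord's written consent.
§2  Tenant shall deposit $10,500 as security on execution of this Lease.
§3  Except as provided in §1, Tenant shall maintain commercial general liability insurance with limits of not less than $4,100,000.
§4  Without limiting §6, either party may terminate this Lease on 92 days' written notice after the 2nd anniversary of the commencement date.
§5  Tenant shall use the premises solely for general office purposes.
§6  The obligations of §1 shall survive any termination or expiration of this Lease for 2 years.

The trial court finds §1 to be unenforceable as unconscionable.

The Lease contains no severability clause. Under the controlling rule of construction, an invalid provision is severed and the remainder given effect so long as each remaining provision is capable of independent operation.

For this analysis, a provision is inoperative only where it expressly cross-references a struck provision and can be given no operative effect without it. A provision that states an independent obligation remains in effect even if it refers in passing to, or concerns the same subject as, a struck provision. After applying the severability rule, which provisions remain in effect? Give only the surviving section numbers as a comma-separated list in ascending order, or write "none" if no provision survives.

2, 3, 4, 5

§1 is struck. §6 merely fixes the survival period for §1; with §1 gone it has nothing to operate on and falls away. §3 mentions §1 but its own obligation stands independently of §1, so §3 is not affected. §4 mentions §6 but its own obligation stands independently of §6, so §4 is not affected. Under the stated default rule, only provisions that cannot operate independently fall away; the rest are enforced. §2, §3, §4, and §5 remain in effect.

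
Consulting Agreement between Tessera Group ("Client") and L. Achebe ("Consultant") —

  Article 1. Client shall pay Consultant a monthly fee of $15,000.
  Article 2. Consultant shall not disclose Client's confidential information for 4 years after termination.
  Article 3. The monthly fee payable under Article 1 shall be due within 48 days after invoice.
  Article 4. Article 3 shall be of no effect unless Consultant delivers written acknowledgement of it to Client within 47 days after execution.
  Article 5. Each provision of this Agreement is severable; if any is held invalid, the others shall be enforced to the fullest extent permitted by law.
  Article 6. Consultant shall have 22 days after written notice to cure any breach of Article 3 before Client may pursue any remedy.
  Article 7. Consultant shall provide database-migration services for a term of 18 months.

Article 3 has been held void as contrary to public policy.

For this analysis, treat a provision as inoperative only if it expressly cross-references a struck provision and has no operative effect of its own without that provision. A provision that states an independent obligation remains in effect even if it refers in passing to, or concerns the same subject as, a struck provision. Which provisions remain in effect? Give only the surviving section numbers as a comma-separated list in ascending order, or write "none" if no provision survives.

Article 3 is struck. The only function of Article 4 is the acknowledgement condition for Article 3, so it cannot stand once Article 3 is removed. Article 6 operates only by reference to Article 3, so it falls with Article 3. Article 5 is a severability clause and preserves every provision that can still be given independent effect. The provisions still in force are Article 1, Article 2, Article 5, and Article 7.

1, 2, 5, 7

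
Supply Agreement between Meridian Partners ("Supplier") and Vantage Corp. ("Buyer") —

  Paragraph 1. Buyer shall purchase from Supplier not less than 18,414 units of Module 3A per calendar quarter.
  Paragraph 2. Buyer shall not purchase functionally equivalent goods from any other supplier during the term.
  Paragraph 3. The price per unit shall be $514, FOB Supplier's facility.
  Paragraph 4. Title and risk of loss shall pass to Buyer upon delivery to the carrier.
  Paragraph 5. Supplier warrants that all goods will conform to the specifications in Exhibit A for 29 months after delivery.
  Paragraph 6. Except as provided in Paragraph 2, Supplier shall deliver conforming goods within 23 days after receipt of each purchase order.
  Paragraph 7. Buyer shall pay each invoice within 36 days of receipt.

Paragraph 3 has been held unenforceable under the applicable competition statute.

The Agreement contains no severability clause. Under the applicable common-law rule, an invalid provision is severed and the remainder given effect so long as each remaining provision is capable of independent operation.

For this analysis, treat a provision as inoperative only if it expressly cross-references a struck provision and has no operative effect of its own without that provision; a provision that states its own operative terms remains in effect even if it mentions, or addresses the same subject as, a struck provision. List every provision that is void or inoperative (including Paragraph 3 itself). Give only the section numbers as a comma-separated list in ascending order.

Paragraph 3 is struck. Nothing else in the Agreement is defined by reference to Paragraph 3. With no severability clause, the stated default rule severs what cannot stand and enforces each remaining provision that can operate on its own. That leaves Paragraph 1, Paragraph 2, Paragraph 4, Paragraph 5, Paragraph 6, and Paragraph 7 in effect.

3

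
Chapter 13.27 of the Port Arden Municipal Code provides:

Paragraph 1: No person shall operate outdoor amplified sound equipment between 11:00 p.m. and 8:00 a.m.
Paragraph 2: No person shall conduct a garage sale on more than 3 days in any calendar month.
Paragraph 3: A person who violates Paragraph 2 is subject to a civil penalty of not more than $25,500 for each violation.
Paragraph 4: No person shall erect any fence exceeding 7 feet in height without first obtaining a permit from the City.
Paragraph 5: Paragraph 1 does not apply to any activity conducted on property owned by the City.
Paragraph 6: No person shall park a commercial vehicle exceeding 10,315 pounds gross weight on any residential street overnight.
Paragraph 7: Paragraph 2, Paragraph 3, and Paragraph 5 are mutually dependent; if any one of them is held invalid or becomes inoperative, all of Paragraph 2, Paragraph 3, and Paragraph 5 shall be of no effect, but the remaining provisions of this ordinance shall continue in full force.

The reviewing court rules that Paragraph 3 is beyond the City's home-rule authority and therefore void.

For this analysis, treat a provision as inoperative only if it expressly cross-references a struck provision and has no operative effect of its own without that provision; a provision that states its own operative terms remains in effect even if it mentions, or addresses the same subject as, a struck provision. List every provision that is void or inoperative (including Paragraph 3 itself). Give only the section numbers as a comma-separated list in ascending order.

2, 3, 5

Paragraph 3 is struck. Nothing else in the ordinance is defined by reference to Paragraph 3. Paragraph 7 declares Paragraph 2, Paragraph 3, and Paragraph 5 mutually dependent; since one of them has fallen, all of them are of no effect. That brings down Paragraph 2 and Paragraph 5 as well. The remainder continues in force under Paragraph 7. The provisions still in force are Paragraph 1, Paragraph 4, Paragraph 6, and Paragraph 7.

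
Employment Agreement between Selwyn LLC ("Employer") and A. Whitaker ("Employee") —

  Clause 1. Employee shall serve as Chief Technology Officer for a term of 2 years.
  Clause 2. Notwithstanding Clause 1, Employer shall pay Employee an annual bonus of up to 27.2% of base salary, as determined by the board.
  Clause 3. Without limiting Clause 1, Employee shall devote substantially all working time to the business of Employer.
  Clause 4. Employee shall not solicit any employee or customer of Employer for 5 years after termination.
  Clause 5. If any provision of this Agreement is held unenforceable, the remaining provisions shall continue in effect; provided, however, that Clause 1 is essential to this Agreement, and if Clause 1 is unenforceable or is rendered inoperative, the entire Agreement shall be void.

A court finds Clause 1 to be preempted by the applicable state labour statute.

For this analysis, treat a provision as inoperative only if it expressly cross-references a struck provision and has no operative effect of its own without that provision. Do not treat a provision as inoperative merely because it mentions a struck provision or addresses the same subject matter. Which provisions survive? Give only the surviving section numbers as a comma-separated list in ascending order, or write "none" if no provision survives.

Clause 1 is struck. Nothing else in the Agreement is defined by reference to Clause 1. Clause 5 makes Clause 1 an essential term, and Clause 1 is the provision held invalid; under Clause 5, the entire Agreement is therefore void. No provision of the Agreement survives.

none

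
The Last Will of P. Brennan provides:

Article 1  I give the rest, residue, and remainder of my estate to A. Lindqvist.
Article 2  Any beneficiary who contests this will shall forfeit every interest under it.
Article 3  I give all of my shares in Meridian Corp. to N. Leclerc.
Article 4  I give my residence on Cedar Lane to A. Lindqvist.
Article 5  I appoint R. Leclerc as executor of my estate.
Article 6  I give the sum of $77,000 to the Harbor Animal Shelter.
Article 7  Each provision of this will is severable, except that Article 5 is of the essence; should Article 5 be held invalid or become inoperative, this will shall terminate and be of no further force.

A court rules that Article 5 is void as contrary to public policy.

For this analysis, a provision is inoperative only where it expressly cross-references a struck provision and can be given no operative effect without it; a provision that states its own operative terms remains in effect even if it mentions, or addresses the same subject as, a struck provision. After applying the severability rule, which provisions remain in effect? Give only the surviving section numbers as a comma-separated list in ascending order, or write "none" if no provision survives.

none

Article 5 is struck. Nothing else in the will is defined by reference to Article 5. Article 7 makes Article 5 an essential term, and Article 5 is the provision held invalid; under Article 7, the entire will is therefore void. No provision of the will survives.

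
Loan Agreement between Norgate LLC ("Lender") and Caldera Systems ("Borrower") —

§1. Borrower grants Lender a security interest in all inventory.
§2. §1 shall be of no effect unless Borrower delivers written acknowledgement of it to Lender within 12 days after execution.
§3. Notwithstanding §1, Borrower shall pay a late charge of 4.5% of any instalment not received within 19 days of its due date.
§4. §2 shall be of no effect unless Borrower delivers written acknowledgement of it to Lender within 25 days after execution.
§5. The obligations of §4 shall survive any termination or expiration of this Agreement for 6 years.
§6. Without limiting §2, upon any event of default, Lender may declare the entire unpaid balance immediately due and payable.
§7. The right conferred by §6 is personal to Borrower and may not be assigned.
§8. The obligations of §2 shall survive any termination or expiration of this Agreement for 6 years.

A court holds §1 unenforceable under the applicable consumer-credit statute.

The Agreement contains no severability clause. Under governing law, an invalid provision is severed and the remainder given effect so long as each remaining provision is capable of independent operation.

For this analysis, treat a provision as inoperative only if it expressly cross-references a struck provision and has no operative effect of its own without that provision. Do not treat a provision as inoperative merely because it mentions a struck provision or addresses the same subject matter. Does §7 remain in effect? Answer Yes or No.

§1 is struck. §2 merely fixes the acknowledgement condition for §1; with §1 gone it has nothing to operate on and falls away. §4 has no operative effect of its own apart from §2 and is therefore inoperative. §8 merely fixes the survival period for §2; with §2 gone it has nothing to operate on and falls away. The only function of §5 is the survival period for §4, so it cannot stand once §4 is removed. Although §3 refers to §1, its operative terms do not depend on §1, so it remains in effect. Although §6 refers to §2, its operative terms do not depend on §2, so it remains in effect. Under the stated default rule, only provisions that cannot operate independently fall away; the rest are enforced. That leaves §3, §6, and §7 in effect. §7 is among the surviving provisions, so the answer is yes.

Yes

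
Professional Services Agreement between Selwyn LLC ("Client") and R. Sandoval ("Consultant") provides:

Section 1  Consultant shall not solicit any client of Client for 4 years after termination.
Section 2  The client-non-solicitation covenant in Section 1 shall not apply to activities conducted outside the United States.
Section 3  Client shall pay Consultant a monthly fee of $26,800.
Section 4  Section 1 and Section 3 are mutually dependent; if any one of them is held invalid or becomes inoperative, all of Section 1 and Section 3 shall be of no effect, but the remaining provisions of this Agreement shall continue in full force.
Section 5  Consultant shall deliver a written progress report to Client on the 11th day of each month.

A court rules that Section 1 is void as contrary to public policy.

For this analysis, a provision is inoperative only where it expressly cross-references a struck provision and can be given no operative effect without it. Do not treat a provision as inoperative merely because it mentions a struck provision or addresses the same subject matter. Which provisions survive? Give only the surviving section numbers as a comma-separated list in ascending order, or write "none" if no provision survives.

4, 5

Section 1 is struck. Section 2 operates only by reference to Section 1, so it falls with Section 1. Section 4 declares Section 1 and Section 3 mutually dependent; since one of them has fallen, all of them are of no effect. That brings down Section 3 as well. The remainder continues in force under Section 4. That leaves Section 4 and Section 5 in effect.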